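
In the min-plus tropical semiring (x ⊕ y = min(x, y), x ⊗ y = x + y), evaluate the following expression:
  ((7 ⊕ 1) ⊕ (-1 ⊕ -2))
((7 ⊕ 1) ⊕ (-1 ⊕ -2)) = -2

Expand innermost to outermost. Recall ⊕ takes the minimum of its arguments and ⊗ takes their sum. Working out the expression ((7 ⊕ 1) ⊕ (-1 ⊕ -2)) gives -2.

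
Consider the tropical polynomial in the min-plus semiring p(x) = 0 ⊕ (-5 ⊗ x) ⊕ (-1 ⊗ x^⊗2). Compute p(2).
p(2) = -3

A tropical monomial a ⊗ x^⊗i evaluates to a + i · x. Evaluating each term at x = 2:
  Term 0 contributes 0 + 0 · 2 = 0
  Term 1 contributes -5 + 1 · 2 = -3
  Term 2 contributes -1 + 2 · 2 = 3
p(2) = ⊕ of these = min[0, -3, 3] = -3.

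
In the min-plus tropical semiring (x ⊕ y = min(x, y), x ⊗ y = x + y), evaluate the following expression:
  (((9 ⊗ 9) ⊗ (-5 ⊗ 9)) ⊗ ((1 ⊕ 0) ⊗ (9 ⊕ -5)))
(((9 ⊗ 9) ⊗ (-5 ⊗ 9)) ⊗ ((1 ⊕ 0) ⊗ (9 ⊕ -5))) = 17

Expand innermost to outermost. Recall ⊕ takes the minimum of its arguments and ⊗ takes their sum. Working out the expression (((9 ⊗ 9) ⊗ (-5 ⊗ 9)) ⊗ ((1 ⊕ 0) ⊗ (9 ⊕ -5))) gives 17.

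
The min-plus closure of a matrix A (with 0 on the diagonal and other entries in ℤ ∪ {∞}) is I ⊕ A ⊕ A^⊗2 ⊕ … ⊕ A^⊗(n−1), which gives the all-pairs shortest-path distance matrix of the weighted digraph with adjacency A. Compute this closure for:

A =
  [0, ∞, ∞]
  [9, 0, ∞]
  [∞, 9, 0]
Closure =
  [0, ∞, ∞]
  [9, 0, ∞]
  [18, 9, 0]

This is the Floyd-Warshall all-pairs shortest-path computation. For each intermediate vertex k = 0, 1, …, 2, update dist[i][j] ← min(dist[i][j], dist[i][k] + dist[k][j]). The final matrix gives, for each (i, j), the minimum total weight of any directed path from i to j (possibly empty when i = j).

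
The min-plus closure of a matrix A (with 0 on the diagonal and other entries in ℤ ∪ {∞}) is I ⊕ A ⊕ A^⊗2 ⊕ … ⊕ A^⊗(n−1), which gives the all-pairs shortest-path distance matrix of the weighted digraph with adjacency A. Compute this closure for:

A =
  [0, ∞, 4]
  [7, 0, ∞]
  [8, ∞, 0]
Closure =
  [0, ∞, 4]
  [7, 0, 11]
  [8, ∞, 0]

This is the Floyd-Warshall all-pairs shortest-path computation. For each intermediate vertex k = 0, 1, …, 2, update dist[i][j] ← min(dist[i][j], dist[i][k] + dist[k][j]). The final matrix gives, for each (i, j), the minimum total weight of any directed path from i to j (possibly empty when i = j).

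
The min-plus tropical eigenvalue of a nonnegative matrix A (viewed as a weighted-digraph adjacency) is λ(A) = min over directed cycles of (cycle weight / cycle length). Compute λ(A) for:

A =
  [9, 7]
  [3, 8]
λ(A) = 5

Enumerate directed cycles and compute their means (weight / length). Sample:
  cycle 0 → 0: weight = 9, length = 1, mean = 9/1 ≈ 9.000
  cycle 1 → 1: weight = 8, length = 1, mean = 8/1 ≈ 8.000
  cycle 0 → 1 → 0: weight = 10, length = 2, mean = 10/2 ≈ 5.000
  cycle 1 → 0 → 1: weight = 10, length = 2, mean = 10/2 ≈ 5.000
Minimum mean = 5.000, attained e.g. along the cycle 0 → 1 → 0 with weight 10 and length 2. So λ(A) = 10/2 = 5.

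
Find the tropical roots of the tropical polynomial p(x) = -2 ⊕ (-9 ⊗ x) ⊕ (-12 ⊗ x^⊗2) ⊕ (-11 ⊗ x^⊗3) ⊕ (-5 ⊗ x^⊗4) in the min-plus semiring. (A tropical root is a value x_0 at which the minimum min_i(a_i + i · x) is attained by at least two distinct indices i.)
Roots: {-6, -1, 3, 7}

Each tropical root is a break point of the lower envelope of the lines y = a_i + i · x (there are 5 lines, with slopes 0, 1, ..., 4). Only the lines that attain the minimum somewhere contribute to roots; other lines are dominated. Here the surviving (envelope) indices are i = 4, i = 3, i = 2, i = 1, i = 0.
Intersections between consecutive envelope lines give the roots: for adjacent envelope indices i < j the intersection is x = (a_i − a_j) / (j − i). Reading off the sorted break points: {-6, -1, 3, 7}.
Verification: at each break x_0, at least two indices attain the minimum of min_i(a_i + i · x_0).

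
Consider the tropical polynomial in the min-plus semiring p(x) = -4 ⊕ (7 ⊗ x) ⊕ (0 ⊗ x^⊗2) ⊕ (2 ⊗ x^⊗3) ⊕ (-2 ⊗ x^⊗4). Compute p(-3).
p(-3) = -14

A tropical monomial a ⊗ x^⊗i evaluates to a + i · x. Evaluating each term at x = -3:
  Term 0 contributes -4 + 0 · -3 = -4
  Term 1 contributes 7 + 1 · -3 = 4
  Term 2 contributes 0 + 2 · -3 = -6
  Term 3 contributes 2 + 3 · -3 = -7
  Term 4 contributes -2 + 4 · -3 = -14
p(-3) = ⊕ of these = min[-4, 4, -6, -7, -14] = -14.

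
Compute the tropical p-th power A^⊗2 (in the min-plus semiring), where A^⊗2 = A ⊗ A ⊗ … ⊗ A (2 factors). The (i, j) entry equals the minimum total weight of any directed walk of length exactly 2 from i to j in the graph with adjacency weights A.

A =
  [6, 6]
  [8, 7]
A^⊗2 =
  [12, 12]
  [14, 14]

Each entry (A^⊗2)_ij equals the minimum over all length-2 walks i = v_0 → v_1 → … → v_2 = j of Σ_t A[v_t][v_{t+1}]. For example, for (i, j) = (0, 1) we minimise over 2 possible intermediate vertex sequences; the minimum is 12, attained along the walk 0 → 0 → 1.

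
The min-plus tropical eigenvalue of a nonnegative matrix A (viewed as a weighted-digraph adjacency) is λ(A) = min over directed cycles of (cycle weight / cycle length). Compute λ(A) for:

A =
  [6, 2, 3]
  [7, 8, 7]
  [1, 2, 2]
λ(A) = 2

Enumerate directed cycles and compute their means (weight / length). Sample:
  cycle 0 → 0: weight = 6, length = 1, mean = 6/1 ≈ 6.000
  cycle 1 → 1: weight = 8, length = 1, mean = 8/1 ≈ 8.000
  cycle 2 → 2: weight = 2, length = 1, mean = 2/1 ≈ 2.000
  cycle 0 → 1 → 0: weight = 9, length = 2, mean = 9/2 ≈ 4.500
  cycle 0 → 2 → 0: weight = 4, length = 2, mean = 4/2 ≈ 2.000
  cycle 1 → 0 → 1: weight = 9, length = 2, mean = 9/2 ≈ 4.500
Minimum mean = 2.000, attained e.g. along the cycle 2 → 2 with weight 2 and length 1. So λ(A) = 2/1 = 2.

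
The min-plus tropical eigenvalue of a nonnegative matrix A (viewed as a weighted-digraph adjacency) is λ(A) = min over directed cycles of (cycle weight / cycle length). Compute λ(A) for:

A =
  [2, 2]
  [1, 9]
λ(A) = 3/2

Enumerate directed cycles and compute their means (weight / length). Sample:
  cycle 0 → 0: weight = 2, length = 1, mean = 2/1 ≈ 2.000
  cycle 1 → 1: weight = 9, length = 1, mean = 9/1 ≈ 9.000
  cycle 0 → 1 → 0: weight = 3, length = 2, mean = 3/2 ≈ 1.500
  cycle 1 → 0 → 1: weight = 3, length = 2, mean = 3/2 ≈ 1.500
Minimum mean = 1.500, attained e.g. along the cycle 0 → 1 → 0 with weight 3 and length 2. So λ(A) = 3/2 = 3/2.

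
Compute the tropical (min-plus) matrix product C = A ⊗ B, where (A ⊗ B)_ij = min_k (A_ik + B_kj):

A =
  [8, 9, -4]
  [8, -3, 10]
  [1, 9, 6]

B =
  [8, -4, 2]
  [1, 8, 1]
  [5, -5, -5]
A ⊗ B =
  [1, -9, -9]
  [-2, 4, -2]
  [9, -3, 1]

Apply the min-plus product entry-by-entry:
  C[0][0] = min over k of (A[0][0] + B[0][0] = 8 + 8 = 16, A[0][1] + B[1][0] = 9 + 1 = 10, A[0][2] + B[2][0] = -4 + 5 = 1) = 1 (attained at k = 2)
  C[0][1] = min over k of (A[0][0] + B[0][1] = 8 + -4 = 4, A[0][1] + B[1][1] = 9 + 8 = 17, A[0][2] + B[2][1] = -4 + -5 = -9) = -9 (attained at k = 2)
  C[0][2] = min over k of (A[0][0] + B[0][2] = 8 + 2 = 10, A[0][1] + B[1][2] = 9 + 1 = 10, A[0][2] + B[2][2] = -4 + -5 = -9) = -9 (attained at k = 2)
  C[1][0] = min over k of (A[1][0] + B[0][0] = 8 + 8 = 16, A[1][1] + B[1][0] = -3 + 1 = -2, A[1][2] + B[2][0] = 10 + 5 = 15) = -2 (attained at k = 1)
  C[1][1] = min over k of (A[1][0] + B[0][1] = 8 + -4 = 4, A[1][1] + B[1][1] = -3 + 8 = 5, A[1][2] + B[2][1] = 10 + -5 = 5) = 4 (attained at k = 0)
  C[1][2] = min over k of (A[1][0] + B[0][2] = 8 + 2 = 10, A[1][1] + B[1][2] = -3 + 1 = -2, A[1][2] + B[2][2] = 10 + -5 = 5) = -2 (attained at k = 1)
  C[2][0] = min over k of (A[2][0] + B[0][0] = 1 + 8 = 9, A[2][1] + B[1][0] = 9 + 1 = 10, A[2][2] + B[2][0] = 6 + 5 = 11) = 9 (attained at k = 0)
  C[2][1] = min over k of (A[2][0] + B[0][1] = 1 + -4 = -3, A[2][1] + B[1][1] = 9 + 8 = 17, A[2][2] + B[2][1] = 6 + -5 = 1) = -3 (attained at k = 0)
  C[2][2] = min over k of (A[2][0] + B[0][2] = 1 + 2 = 3, A[2][1] + B[1][2] = 9 + 1 = 10, A[2][2] + B[2][2] = 6 + -5 = 1) = 1 (attained at k = 2)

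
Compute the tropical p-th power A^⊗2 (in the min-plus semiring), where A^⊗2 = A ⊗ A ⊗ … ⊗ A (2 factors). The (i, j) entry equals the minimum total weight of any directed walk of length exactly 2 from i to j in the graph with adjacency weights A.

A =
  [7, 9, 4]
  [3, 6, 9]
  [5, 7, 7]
A^⊗2 =
  [9, 11, 11]
  [9, 12, 7]
  [10, 13, 9]

Each entry (A^⊗2)_ij equals the minimum over all length-2 walks i = v_0 → v_1 → … → v_2 = j of Σ_t A[v_t][v_{t+1}]. For example, for (i, j) = (0, 2) we minimise over 3 possible intermediate vertex sequences; the minimum is 11, attained along the walk 0 → 0 → 2.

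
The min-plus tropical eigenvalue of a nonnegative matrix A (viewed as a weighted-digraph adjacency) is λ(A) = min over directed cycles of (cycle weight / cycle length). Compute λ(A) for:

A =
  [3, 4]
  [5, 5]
λ(A) = 3

Enumerate directed cycles and compute their means (weight / length). Sample:
  cycle 0 → 0: weight = 3, length = 1, mean = 3/1 ≈ 3.000
  cycle 1 → 1: weight = 5, length = 1, mean = 5/1 ≈ 5.000
  cycle 0 → 1 → 0: weight = 9, length = 2, mean = 9/2 ≈ 4.500
  cycle 1 → 0 → 1: weight = 9, length = 2, mean = 9/2 ≈ 4.500
Minimum mean = 3.000, attained e.g. along the cycle 0 → 0 with weight 3 and length 1. So λ(A) = 3/1 = 3.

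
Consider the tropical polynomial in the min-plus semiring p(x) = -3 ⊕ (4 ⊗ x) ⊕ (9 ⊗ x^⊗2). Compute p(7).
p(7) = -3

A tropical monomial a ⊗ x^⊗i evaluates to a + i · x. Evaluating each term at x = 7:
  Term 0 contributes -3 + 0 · 7 = -3
  Term 1 contributes 4 + 1 · 7 = 11
  Term 2 contributes 9 + 2 · 7 = 23
p(7) = ⊕ of these = min[-3, 11, 23] = -3.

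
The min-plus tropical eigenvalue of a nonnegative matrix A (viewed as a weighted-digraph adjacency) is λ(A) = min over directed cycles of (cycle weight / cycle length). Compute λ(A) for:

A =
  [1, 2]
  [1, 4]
λ(A) = 1

Enumerate directed cycles and compute their means (weight / length). Sample:
  cycle 0 → 0: weight = 1, length = 1, mean = 1/1 ≈ 1.000
  cycle 1 → 1: weight = 4, length = 1, mean = 4/1 ≈ 4.000
  cycle 0 → 1 → 0: weight = 3, length = 2, mean = 3/2 ≈ 1.500
  cycle 1 → 0 → 1: weight = 3, length = 2, mean = 3/2 ≈ 1.500
Minimum mean = 1.000, attained e.g. along the cycle 0 → 0 with weight 1 and length 1. So λ(A) = 1/1 = 1.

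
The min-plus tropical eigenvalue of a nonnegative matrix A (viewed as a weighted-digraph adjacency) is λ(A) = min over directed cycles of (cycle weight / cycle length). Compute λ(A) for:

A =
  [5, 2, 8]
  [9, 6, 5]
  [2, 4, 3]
λ(A) = 3

Enumerate directed cycles and compute their means (weight / length). Sample:
  cycle 0 → 0: weight = 5, length = 1, mean = 5/1 ≈ 5.000
  cycle 1 → 1: weight = 6, length = 1, mean = 6/1 ≈ 6.000
  cycle 2 → 2: weight = 3, length = 1, mean = 3/1 ≈ 3.000
  cycle 0 → 1 → 0: weight = 11, length = 2, mean = 11/2 ≈ 5.500
  cycle 0 → 2 → 0: weight = 10, length = 2, mean = 10/2 ≈ 5.000
  cycle 1 → 0 → 1: weight = 11, length = 2, mean = 11/2 ≈ 5.500
Minimum mean = 3.000, attained e.g. along the cycle 2 → 2 with weight 3 and length 1. So λ(A) = 3/1 = 3.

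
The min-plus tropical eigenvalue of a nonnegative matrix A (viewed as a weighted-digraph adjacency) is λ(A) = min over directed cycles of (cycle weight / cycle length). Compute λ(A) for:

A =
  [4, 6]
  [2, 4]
λ(A) = 4

Enumerate directed cycles and compute their means (weight / length). Sample:
  cycle 0 → 0: weight = 4, length = 1, mean = 4/1 ≈ 4.000
  cycle 1 → 1: weight = 4, length = 1, mean = 4/1 ≈ 4.000
  cycle 0 → 1 → 0: weight = 8, length = 2, mean = 8/2 ≈ 4.000
  cycle 1 → 0 → 1: weight = 8, length = 2, mean = 8/2 ≈ 4.000
Minimum mean = 4.000, attained e.g. along the cycle 0 → 0 with weight 4 and length 1. So λ(A) = 4/1 = 4.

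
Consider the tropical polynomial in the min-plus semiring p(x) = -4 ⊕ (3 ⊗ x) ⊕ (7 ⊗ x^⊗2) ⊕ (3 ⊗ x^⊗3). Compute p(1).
p(1) = -4

A tropical monomial a ⊗ x^⊗i evaluates to a + i · x. Evaluating each term at x = 1:
  Term 0 contributes -4 + 0 · 1 = -4
  Term 1 contributes 3 + 1 · 1 = 4
  Term 2 contributes 7 + 2 · 1 = 9
  Term 3 contributes 3 + 3 · 1 = 6
p(1) = ⊕ of these = min[-4, 4, 9, 6] = -4.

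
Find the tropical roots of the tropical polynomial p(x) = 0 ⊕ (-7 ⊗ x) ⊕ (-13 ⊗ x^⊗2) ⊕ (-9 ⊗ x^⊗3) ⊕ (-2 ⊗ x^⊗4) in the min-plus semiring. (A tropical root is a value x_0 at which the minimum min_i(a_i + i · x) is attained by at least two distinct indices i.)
Roots: {-7, -4, 6, 7}

Each tropical root is a break point of the lower envelope of the lines y = a_i + i · x (there are 5 lines, with slopes 0, 1, ..., 4). Only the lines that attain the minimum somewhere contribute to roots; other lines are dominated. Here the surviving (envelope) indices are i = 4, i = 3, i = 2, i = 1, i = 0.
Intersections between consecutive envelope lines give the roots: for adjacent envelope indices i < j the intersection is x = (a_i − a_j) / (j − i). Reading off the sorted break points: {-7, -4, 6, 7}.
Verification: at each break x_0, at least two indices attain the minimum of min_i(a_i + i · x_0).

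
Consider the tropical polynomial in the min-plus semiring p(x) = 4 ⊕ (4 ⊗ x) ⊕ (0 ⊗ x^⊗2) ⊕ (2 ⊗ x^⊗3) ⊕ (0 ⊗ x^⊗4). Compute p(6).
p(6) = 4

A tropical monomial a ⊗ x^⊗i evaluates to a + i · x. Evaluating each term at x = 6:
  Term 0 contributes 4 + 0 · 6 = 4
  Term 1 contributes 4 + 1 · 6 = 10
  Term 2 contributes 0 + 2 · 6 = 12
  Term 3 contributes 2 + 3 · 6 = 20
  Term 4 contributes 0 + 4 · 6 = 24
p(6) = ⊕ of these = min[4, 10, 12, 20, 24] = 4.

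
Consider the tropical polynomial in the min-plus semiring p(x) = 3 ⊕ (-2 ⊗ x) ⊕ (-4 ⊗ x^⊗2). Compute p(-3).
p(-3) = -10

A tropical monomial a ⊗ x^⊗i evaluates to a + i · x. Evaluating each term at x = -3:
  Term 0 contributes 3 + 0 · -3 = 3
  Term 1 contributes -2 + 1 · -3 = -5
  Term 2 contributes -4 + 2 · -3 = -10
p(-3) = ⊕ of these = min[3, -5, -10] = -10.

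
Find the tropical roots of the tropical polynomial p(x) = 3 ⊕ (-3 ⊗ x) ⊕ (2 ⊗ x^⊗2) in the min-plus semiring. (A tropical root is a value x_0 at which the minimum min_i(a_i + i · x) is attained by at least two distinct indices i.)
Roots: {-5, 6}

Each tropical root is a break point of the lower envelope of the lines y = a_i + i · x (there are 3 lines, with slopes 0, 1, ..., 2). Only the lines that attain the minimum somewhere contribute to roots; other lines are dominated. Here the surviving (envelope) indices are i = 2, i = 1, i = 0.
Intersections between consecutive envelope lines give the roots: for adjacent envelope indices i < j the intersection is x = (a_i − a_j) / (j − i). Reading off the sorted break points: {-5, 6}.
Verification: at each break x_0, at least two indices attain the minimum of min_i(a_i + i · x_0).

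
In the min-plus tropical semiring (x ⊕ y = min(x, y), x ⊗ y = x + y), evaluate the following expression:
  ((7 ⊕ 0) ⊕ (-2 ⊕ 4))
((7 ⊕ 0) ⊕ (-2 ⊕ 4)) = -2

Expand innermost to outermost. Recall ⊕ takes the minimum of its arguments and ⊗ takes their sum. Working out the expression ((7 ⊕ 0) ⊕ (-2 ⊕ 4)) gives -2.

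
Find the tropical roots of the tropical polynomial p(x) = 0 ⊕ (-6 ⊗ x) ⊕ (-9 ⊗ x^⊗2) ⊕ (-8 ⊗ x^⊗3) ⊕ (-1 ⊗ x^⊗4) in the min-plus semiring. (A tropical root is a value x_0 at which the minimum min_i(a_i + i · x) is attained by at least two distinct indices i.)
Roots: {-7, -1, 3, 6}

Each tropical root is a break point of the lower envelope of the lines y = a_i + i · x (there are 5 lines, with slopes 0, 1, ..., 4). Only the lines that attain the minimum somewhere contribute to roots; other lines are dominated. Here the surviving (envelope) indices are i = 4, i = 3, i = 2, i = 1, i = 0.
Intersections between consecutive envelope lines give the roots: for adjacent envelope indices i < j the intersection is x = (a_i − a_j) / (j − i). Reading off the sorted break points: {-7, -1, 3, 6}.
Verification: at each break x_0, at least two indices attain the minimum of min_i(a_i + i · x_0).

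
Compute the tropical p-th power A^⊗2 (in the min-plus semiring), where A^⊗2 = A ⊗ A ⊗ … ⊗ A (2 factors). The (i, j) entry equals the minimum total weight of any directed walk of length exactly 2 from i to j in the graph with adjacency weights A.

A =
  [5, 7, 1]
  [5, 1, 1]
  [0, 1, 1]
A^⊗2 =
  [1, 2, 2]
  [1, 2, 2]
  [1, 2, 1]

Each entry (A^⊗2)_ij equals the minimum over all length-2 walks i = v_0 → v_1 → … → v_2 = j of Σ_t A[v_t][v_{t+1}]. For example, for (i, j) = (0, 2) we minimise over 3 possible intermediate vertex sequences; the minimum is 2, attained along the walk 0 → 2 → 2.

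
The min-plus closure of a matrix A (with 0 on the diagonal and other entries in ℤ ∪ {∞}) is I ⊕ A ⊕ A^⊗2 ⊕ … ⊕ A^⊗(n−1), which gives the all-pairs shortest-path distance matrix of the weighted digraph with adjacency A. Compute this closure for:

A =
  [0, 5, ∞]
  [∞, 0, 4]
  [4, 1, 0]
Closure =
  [0, 5, 9]
  [8, 0, 4]
  [4, 1, 0]

This is the Floyd-Warshall all-pairs shortest-path computation. For each intermediate vertex k = 0, 1, …, 2, update dist[i][j] ← min(dist[i][j], dist[i][k] + dist[k][j]). The final matrix gives, for each (i, j), the minimum total weight of any directed path from i to j (possibly empty when i = j).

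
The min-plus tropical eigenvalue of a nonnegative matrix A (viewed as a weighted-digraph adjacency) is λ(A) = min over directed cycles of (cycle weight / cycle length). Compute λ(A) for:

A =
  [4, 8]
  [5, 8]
λ(A) = 4

Enumerate directed cycles and compute their means (weight / length). Sample:
  cycle 0 → 0: weight = 4, length = 1, mean = 4/1 ≈ 4.000
  cycle 1 → 1: weight = 8, length = 1, mean = 8/1 ≈ 8.000
  cycle 0 → 1 → 0: weight = 13, length = 2, mean = 13/2 ≈ 6.500
  cycle 1 → 0 → 1: weight = 13, length = 2, mean = 13/2 ≈ 6.500
Minimum mean = 4.000, attained e.g. along the cycle 0 → 0 with weight 4 and length 1. So λ(A) = 4/1 = 4.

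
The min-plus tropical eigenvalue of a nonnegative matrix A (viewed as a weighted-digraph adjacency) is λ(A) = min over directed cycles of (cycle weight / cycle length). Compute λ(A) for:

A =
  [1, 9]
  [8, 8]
λ(A) = 1

Enumerate directed cycles and compute their means (weight / length). Sample:
  cycle 0 → 0: weight = 1, length = 1, mean = 1/1 ≈ 1.000
  cycle 1 → 1: weight = 8, length = 1, mean = 8/1 ≈ 8.000
  cycle 0 → 1 → 0: weight = 17, length = 2, mean = 17/2 ≈ 8.500
  cycle 1 → 0 → 1: weight = 17, length = 2, mean = 17/2 ≈ 8.500
Minimum mean = 1.000, attained e.g. along the cycle 0 → 0 with weight 1 and length 1. So λ(A) = 1/1 = 1.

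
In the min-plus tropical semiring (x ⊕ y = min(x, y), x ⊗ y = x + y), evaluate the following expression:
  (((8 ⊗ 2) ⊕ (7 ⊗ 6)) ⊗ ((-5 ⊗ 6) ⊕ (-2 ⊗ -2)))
(((8 ⊗ 2) ⊕ (7 ⊗ 6)) ⊗ ((-5 ⊗ 6) ⊕ (-2 ⊗ -2))) = 6

Expand innermost to outermost. Recall ⊕ takes the minimum of its arguments and ⊗ takes their sum. Working out the expression (((8 ⊗ 2) ⊕ (7 ⊗ 6)) ⊗ ((-5 ⊗ 6) ⊕ (-2 ⊗ -2))) gives 6.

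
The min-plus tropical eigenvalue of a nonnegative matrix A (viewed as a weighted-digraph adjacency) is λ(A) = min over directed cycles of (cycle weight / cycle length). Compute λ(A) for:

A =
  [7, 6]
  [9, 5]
λ(A) = 5

Enumerate directed cycles and compute their means (weight / length). Sample:
  cycle 0 → 0: weight = 7, length = 1, mean = 7/1 ≈ 7.000
  cycle 1 → 1: weight = 5, length = 1, mean = 5/1 ≈ 5.000
  cycle 0 → 1 → 0: weight = 15, length = 2, mean = 15/2 ≈ 7.500
  cycle 1 → 0 → 1: weight = 15, length = 2, mean = 15/2 ≈ 7.500
Minimum mean = 5.000, attained e.g. along the cycle 1 → 1 with weight 5 and length 1. So λ(A) = 5/1 = 5.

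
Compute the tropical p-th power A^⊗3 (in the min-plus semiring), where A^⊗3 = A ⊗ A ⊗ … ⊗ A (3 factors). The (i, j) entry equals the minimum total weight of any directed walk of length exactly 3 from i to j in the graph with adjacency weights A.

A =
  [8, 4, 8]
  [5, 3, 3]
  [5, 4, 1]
A^⊗3 =
  [12, 10, 8]
  [9, 8, 5]
  [7, 6, 3]

Each entry (A^⊗3)_ij equals the minimum over all length-3 walks i = v_0 → v_1 → … → v_3 = j of Σ_t A[v_t][v_{t+1}]. For example, for (i, j) = (0, 2) we minimise over 9 possible intermediate vertex sequences; the minimum is 8, attained along the walk 0 → 1 → 2 → 2.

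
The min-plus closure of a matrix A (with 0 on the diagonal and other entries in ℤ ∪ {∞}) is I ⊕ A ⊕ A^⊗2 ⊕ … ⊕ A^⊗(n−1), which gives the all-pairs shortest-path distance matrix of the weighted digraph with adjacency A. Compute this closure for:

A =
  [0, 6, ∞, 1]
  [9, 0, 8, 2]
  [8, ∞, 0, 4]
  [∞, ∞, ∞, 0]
Closure =
  [0, 6, 14, 1]
  [9, 0, 8, 2]
  [8, 14, 0, 4]
  [∞, ∞, ∞, 0]

This is the Floyd-Warshall all-pairs shortest-path computation. For each intermediate vertex k = 0, 1, …, 3, update dist[i][j] ← min(dist[i][j], dist[i][k] + dist[k][j]). The final matrix gives, for each (i, j), the minimum total weight of any directed path from i to j (possibly empty when i = j).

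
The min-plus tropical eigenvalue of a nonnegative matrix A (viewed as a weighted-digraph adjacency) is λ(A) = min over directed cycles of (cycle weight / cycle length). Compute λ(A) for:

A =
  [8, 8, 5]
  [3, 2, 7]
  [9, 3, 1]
λ(A) = 1

Enumerate directed cycles and compute their means (weight / length). Sample:
  cycle 0 → 0: weight = 8, length = 1, mean = 8/1 ≈ 8.000
  cycle 1 → 1: weight = 2, length = 1, mean = 2/1 ≈ 2.000
  cycle 2 → 2: weight = 1, length = 1, mean = 1/1 ≈ 1.000
  cycle 0 → 1 → 0: weight = 11, length = 2, mean = 11/2 ≈ 5.500
  cycle 0 → 2 → 0: weight = 14, length = 2, mean = 14/2 ≈ 7.000
  cycle 1 → 0 → 1: weight = 11, length = 2, mean = 11/2 ≈ 5.500
Minimum mean = 1.000, attained e.g. along the cycle 2 → 2 with weight 1 and length 1. So λ(A) = 1/1 = 1.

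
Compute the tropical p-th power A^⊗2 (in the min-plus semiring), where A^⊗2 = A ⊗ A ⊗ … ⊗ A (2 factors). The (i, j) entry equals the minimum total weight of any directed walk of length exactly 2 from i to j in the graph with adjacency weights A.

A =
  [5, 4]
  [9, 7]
A^⊗2 =
  [10, 9]
  [14, 13]

Each entry (A^⊗2)_ij equals the minimum over all length-2 walks i = v_0 → v_1 → … → v_2 = j of Σ_t A[v_t][v_{t+1}]. For example, for (i, j) = (0, 1) we minimise over 2 possible intermediate vertex sequences; the minimum is 9, attained along the walk 0 → 0 → 1.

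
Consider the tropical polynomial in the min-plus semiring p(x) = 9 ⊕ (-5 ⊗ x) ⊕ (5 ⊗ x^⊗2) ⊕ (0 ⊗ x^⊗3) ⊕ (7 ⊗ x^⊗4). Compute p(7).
p(7) = 2

A tropical monomial a ⊗ x^⊗i evaluates to a + i · x. Evaluating each term at x = 7:
  Term 0 contributes 9 + 0 · 7 = 9
  Term 1 contributes -5 + 1 · 7 = 2
  Term 2 contributes 5 + 2 · 7 = 19
  Term 3 contributes 0 + 3 · 7 = 21
  Term 4 contributes 7 + 4 · 7 = 35
p(7) = ⊕ of these = min[9, 2, 19, 21, 35] = 2.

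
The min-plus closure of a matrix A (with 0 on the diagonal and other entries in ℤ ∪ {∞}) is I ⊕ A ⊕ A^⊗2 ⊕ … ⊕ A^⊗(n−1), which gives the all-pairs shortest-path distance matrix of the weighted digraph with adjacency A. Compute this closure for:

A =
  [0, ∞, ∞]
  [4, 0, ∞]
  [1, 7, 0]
Closure =
  [0, ∞, ∞]
  [4, 0, ∞]
  [1, 7, 0]

This is the Floyd-Warshall all-pairs shortest-path computation. For each intermediate vertex k = 0, 1, …, 2, update dist[i][j] ← min(dist[i][j], dist[i][k] + dist[k][j]). The final matrix gives, for each (i, j), the minimum total weight of any directed path from i to j (possibly empty when i = j).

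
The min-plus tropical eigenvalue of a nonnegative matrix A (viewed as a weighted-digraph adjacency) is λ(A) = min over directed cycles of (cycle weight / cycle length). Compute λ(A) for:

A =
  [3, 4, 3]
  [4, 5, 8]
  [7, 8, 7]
λ(A) = 3

Enumerate directed cycles and compute their means (weight / length). Sample:
  cycle 0 → 0: weight = 3, length = 1, mean = 3/1 ≈ 3.000
  cycle 1 → 1: weight = 5, length = 1, mean = 5/1 ≈ 5.000
  cycle 2 → 2: weight = 7, length = 1, mean = 7/1 ≈ 7.000
  cycle 0 → 1 → 0: weight = 8, length = 2, mean = 8/2 ≈ 4.000
  cycle 0 → 2 → 0: weight = 10, length = 2, mean = 10/2 ≈ 5.000
  cycle 1 → 0 → 1: weight = 8, length = 2, mean = 8/2 ≈ 4.000
Minimum mean = 3.000, attained e.g. along the cycle 0 → 0 with weight 3 and length 1. So λ(A) = 3/1 = 3.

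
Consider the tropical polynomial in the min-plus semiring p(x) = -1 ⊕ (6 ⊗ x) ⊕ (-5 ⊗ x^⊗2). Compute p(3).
p(3) = -1

A tropical monomial a ⊗ x^⊗i evaluates to a + i · x. Evaluating each term at x = 3:
  Term 0 contributes -1 + 0 · 3 = -1
  Term 1 contributes 6 + 1 · 3 = 9
  Term 2 contributes -5 + 2 · 3 = 1
p(3) = ⊕ of these = min[-1, 9, 1] = -1.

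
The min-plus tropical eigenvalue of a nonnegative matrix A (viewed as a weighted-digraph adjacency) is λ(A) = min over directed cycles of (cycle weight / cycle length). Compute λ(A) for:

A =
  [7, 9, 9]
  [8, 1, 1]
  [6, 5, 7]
λ(A) = 1

Enumerate directed cycles and compute their means (weight / length). Sample:
  cycle 0 → 0: weight = 7, length = 1, mean = 7/1 ≈ 7.000
  cycle 1 → 1: weight = 1, length = 1, mean = 1/1 ≈ 1.000
  cycle 2 → 2: weight = 7, length = 1, mean = 7/1 ≈ 7.000
  cycle 0 → 1 → 0: weight = 17, length = 2, mean = 17/2 ≈ 8.500
  cycle 0 → 2 → 0: weight = 15, length = 2, mean = 15/2 ≈ 7.500
  cycle 1 → 0 → 1: weight = 17, length = 2, mean = 17/2 ≈ 8.500
Minimum mean = 1.000, attained e.g. along the cycle 1 → 1 with weight 1 and length 1. So λ(A) = 1/1 = 1.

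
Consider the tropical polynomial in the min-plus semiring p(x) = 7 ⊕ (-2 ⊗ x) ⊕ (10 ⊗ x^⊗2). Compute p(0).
p(0) = -2

A tropical monomial a ⊗ x^⊗i evaluates to a + i · x. Evaluating each term at x = 0:
  Term 0 contributes 7 + 0 · 0 = 7
  Term 1 contributes -2 + 1 · 0 = -2
  Term 2 contributes 10 + 2 · 0 = 10
p(0) = ⊕ of these = min[7, -2, 10] = -2.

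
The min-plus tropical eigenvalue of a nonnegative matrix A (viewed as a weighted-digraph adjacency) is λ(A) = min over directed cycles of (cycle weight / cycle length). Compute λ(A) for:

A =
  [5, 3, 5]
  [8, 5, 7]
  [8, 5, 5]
λ(A) = 5

Enumerate directed cycles and compute their means (weight / length). Sample:
  cycle 0 → 0: weight = 5, length = 1, mean = 5/1 ≈ 5.000
  cycle 1 → 1: weight = 5, length = 1, mean = 5/1 ≈ 5.000
  cycle 2 → 2: weight = 5, length = 1, mean = 5/1 ≈ 5.000
  cycle 0 → 1 → 0: weight = 11, length = 2, mean = 11/2 ≈ 5.500
  cycle 0 → 2 → 0: weight = 13, length = 2, mean = 13/2 ≈ 6.500
  cycle 1 → 0 → 1: weight = 11, length = 2, mean = 11/2 ≈ 5.500
Minimum mean = 5.000, attained e.g. along the cycle 0 → 0 with weight 5 and length 1. So λ(A) = 5/1 = 5.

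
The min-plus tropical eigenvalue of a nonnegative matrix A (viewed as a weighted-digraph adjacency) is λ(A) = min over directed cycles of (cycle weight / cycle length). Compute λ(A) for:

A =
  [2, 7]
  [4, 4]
λ(A) = 2

Enumerate directed cycles and compute their means (weight / length). Sample:
  cycle 0 → 0: weight = 2, length = 1, mean = 2/1 ≈ 2.000
  cycle 1 → 1: weight = 4, length = 1, mean = 4/1 ≈ 4.000
  cycle 0 → 1 → 0: weight = 11, length = 2, mean = 11/2 ≈ 5.500
  cycle 1 → 0 → 1: weight = 11, length = 2, mean = 11/2 ≈ 5.500
Minimum mean = 2.000, attained e.g. along the cycle 0 → 0 with weight 2 and length 1. So λ(A) = 2/1 = 2.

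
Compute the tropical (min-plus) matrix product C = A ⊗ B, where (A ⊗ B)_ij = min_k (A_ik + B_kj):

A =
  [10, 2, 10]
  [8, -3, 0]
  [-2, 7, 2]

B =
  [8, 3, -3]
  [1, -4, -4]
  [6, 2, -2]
A ⊗ B =
  [3, -2, -2]
  [-2, -7, -7]
  [6, 1, -5]

Apply the min-plus product entry-by-entry:
  C[0][0] = min over k of (A[0][0] + B[0][0] = 10 + 8 = 18, A[0][1] + B[1][0] = 2 + 1 = 3, A[0][2] + B[2][0] = 10 + 6 = 16) = 3 (attained at k = 1)
  C[0][1] = min over k of (A[0][0] + B[0][1] = 10 + 3 = 13, A[0][1] + B[1][1] = 2 + -4 = -2, A[0][2] + B[2][1] = 10 + 2 = 12) = -2 (attained at k = 1)
  C[0][2] = min over k of (A[0][0] + B[0][2] = 10 + -3 = 7, A[0][1] + B[1][2] = 2 + -4 = -2, A[0][2] + B[2][2] = 10 + -2 = 8) = -2 (attained at k = 1)
  C[1][0] = min over k of (A[1][0] + B[0][0] = 8 + 8 = 16, A[1][1] + B[1][0] = -3 + 1 = -2, A[1][2] + B[2][0] = 0 + 6 = 6) = -2 (attained at k = 1)
  C[1][1] = min over k of (A[1][0] + B[0][1] = 8 + 3 = 11, A[1][1] + B[1][1] = -3 + -4 = -7, A[1][2] + B[2][1] = 0 + 2 = 2) = -7 (attained at k = 1)
  C[1][2] = min over k of (A[1][0] + B[0][2] = 8 + -3 = 5, A[1][1] + B[1][2] = -3 + -4 = -7, A[1][2] + B[2][2] = 0 + -2 = -2) = -7 (attained at k = 1)
  C[2][0] = min over k of (A[2][0] + B[0][0] = -2 + 8 = 6, A[2][1] + B[1][0] = 7 + 1 = 8, A[2][2] + B[2][0] = 2 + 6 = 8) = 6 (attained at k = 0)
  C[2][1] = min over k of (A[2][0] + B[0][1] = -2 + 3 = 1, A[2][1] + B[1][1] = 7 + -4 = 3, A[2][2] + B[2][1] = 2 + 2 = 4) = 1 (attained at k = 0)
  C[2][2] = min over k of (A[2][0] + B[0][2] = -2 + -3 = -5, A[2][1] + B[1][2] = 7 + -4 = 3, A[2][2] + B[2][2] = 2 + -2 = 0) = -5 (attained at k = 0)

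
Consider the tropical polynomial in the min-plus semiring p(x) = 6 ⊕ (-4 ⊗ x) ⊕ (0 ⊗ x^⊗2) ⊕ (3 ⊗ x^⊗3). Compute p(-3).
p(-3) = -7

A tropical monomial a ⊗ x^⊗i evaluates to a + i · x. Evaluating each term at x = -3:
  Term 0 contributes 6 + 0 · -3 = 6
  Term 1 contributes -4 + 1 · -3 = -7
  Term 2 contributes 0 + 2 · -3 = -6
  Term 3 contributes 3 + 3 · -3 = -6
p(-3) = ⊕ of these = min[6, -7, -6, -6] = -7.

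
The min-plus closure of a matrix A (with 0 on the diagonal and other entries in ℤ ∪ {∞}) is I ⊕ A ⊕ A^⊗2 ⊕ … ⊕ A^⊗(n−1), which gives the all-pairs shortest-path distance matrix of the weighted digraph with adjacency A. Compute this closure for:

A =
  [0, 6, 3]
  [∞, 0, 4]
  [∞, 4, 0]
Closure =
  [0, 6, 3]
  [∞, 0, 4]
  [∞, 4, 0]

This is the Floyd-Warshall all-pairs shortest-path computation. For each intermediate vertex k = 0, 1, …, 2, update dist[i][j] ← min(dist[i][j], dist[i][k] + dist[k][j]). The final matrix gives, for each (i, j), the minimum total weight of any directed path from i to j (possibly empty when i = j).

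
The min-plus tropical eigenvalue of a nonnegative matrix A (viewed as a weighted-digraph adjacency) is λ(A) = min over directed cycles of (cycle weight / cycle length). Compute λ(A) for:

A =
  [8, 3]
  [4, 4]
λ(A) = 7/2

Enumerate directed cycles and compute their means (weight / length). Sample:
  cycle 0 → 0: weight = 8, length = 1, mean = 8/1 ≈ 8.000
  cycle 1 → 1: weight = 4, length = 1, mean = 4/1 ≈ 4.000
  cycle 0 → 1 → 0: weight = 7, length = 2, mean = 7/2 ≈ 3.500
  cycle 1 → 0 → 1: weight = 7, length = 2, mean = 7/2 ≈ 3.500
Minimum mean = 3.500, attained e.g. along the cycle 0 → 1 → 0 with weight 7 and length 2. So λ(A) = 7/2 = 7/2.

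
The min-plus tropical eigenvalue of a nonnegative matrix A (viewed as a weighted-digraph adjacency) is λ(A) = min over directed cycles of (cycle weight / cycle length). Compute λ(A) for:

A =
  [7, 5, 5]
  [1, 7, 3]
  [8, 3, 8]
λ(A) = 3

Enumerate directed cycles and compute their means (weight / length). Sample:
  cycle 0 → 0: weight = 7, length = 1, mean = 7/1 ≈ 7.000
  cycle 1 → 1: weight = 7, length = 1, mean = 7/1 ≈ 7.000
  cycle 2 → 2: weight = 8, length = 1, mean = 8/1 ≈ 8.000
  cycle 0 → 1 → 0: weight = 6, length = 2, mean = 6/2 ≈ 3.000
  cycle 0 → 2 → 0: weight = 13, length = 2, mean = 13/2 ≈ 6.500
  cycle 1 → 0 → 1: weight = 6, length = 2, mean = 6/2 ≈ 3.000
Minimum mean = 3.000, attained e.g. along the cycle 0 → 1 → 0 with weight 6 and length 2. So λ(A) = 6/2 = 3.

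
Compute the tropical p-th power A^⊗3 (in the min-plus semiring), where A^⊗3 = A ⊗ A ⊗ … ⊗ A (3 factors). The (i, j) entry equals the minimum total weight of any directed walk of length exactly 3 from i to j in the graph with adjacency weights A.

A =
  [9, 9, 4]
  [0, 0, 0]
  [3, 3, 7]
A^⊗3 =
  [7, 7, 7]
  [0, 0, 0]
  [3, 3, 3]

Each entry (A^⊗3)_ij equals the minimum over all length-3 walks i = v_0 → v_1 → … → v_3 = j of Σ_t A[v_t][v_{t+1}]. For example, for (i, j) = (0, 2) we minimise over 9 possible intermediate vertex sequences; the minimum is 7, attained along the walk 0 → 2 → 1 → 2.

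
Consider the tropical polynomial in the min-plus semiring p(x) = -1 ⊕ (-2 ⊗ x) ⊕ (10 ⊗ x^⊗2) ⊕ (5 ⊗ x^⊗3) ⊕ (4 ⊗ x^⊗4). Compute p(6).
p(6) = -1

A tropical monomial a ⊗ x^⊗i evaluates to a + i · x. Evaluating each term at x = 6:
  Term 0 contributes -1 + 0 · 6 = -1
  Term 1 contributes -2 + 1 · 6 = 4
  Term 2 contributes 10 + 2 · 6 = 22
  Term 3 contributes 5 + 3 · 6 = 23
  Term 4 contributes 4 + 4 · 6 = 28
p(6) = ⊕ of these = min[-1, 4, 22, 23, 28] = -1.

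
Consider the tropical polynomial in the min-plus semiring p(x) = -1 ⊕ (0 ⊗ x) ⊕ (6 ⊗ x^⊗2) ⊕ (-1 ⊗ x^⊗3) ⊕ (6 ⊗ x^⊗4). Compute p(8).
p(8) = -1

A tropical monomial a ⊗ x^⊗i evaluates to a + i · x. Evaluating each term at x = 8:
  Term 0 contributes -1 + 0 · 8 = -1
  Term 1 contributes 0 + 1 · 8 = 8
  Term 2 contributes 6 + 2 · 8 = 22
  Term 3 contributes -1 + 3 · 8 = 23
  Term 4 contributes 6 + 4 · 8 = 38
p(8) = ⊕ of these = min[-1, 8, 22, 23, 38] = -1.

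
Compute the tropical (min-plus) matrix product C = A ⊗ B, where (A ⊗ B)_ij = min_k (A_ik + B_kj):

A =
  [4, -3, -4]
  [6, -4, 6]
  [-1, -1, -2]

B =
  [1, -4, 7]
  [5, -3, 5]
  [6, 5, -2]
A ⊗ B =
  [2, -6, -6]
  [1, -7, 1]
  [0, -5, -4]

Apply the min-plus product entry-by-entry:
  C[0][0] = min over k of (A[0][0] + B[0][0] = 4 + 1 = 5, A[0][1] + B[1][0] = -3 + 5 = 2, A[0][2] + B[2][0] = -4 + 6 = 2) = 2 (attained at k = 1)
  C[0][1] = min over k of (A[0][0] + B[0][1] = 4 + -4 = 0, A[0][1] + B[1][1] = -3 + -3 = -6, A[0][2] + B[2][1] = -4 + 5 = 1) = -6 (attained at k = 1)
  C[0][2] = min over k of (A[0][0] + B[0][2] = 4 + 7 = 11, A[0][1] + B[1][2] = -3 + 5 = 2, A[0][2] + B[2][2] = -4 + -2 = -6) = -6 (attained at k = 2)
  C[1][0] = min over k of (A[1][0] + B[0][0] = 6 + 1 = 7, A[1][1] + B[1][0] = -4 + 5 = 1, A[1][2] + B[2][0] = 6 + 6 = 12) = 1 (attained at k = 1)
  C[1][1] = min over k of (A[1][0] + B[0][1] = 6 + -4 = 2, A[1][1] + B[1][1] = -4 + -3 = -7, A[1][2] + B[2][1] = 6 + 5 = 11) = -7 (attained at k = 1)
  C[1][2] = min over k of (A[1][0] + B[0][2] = 6 + 7 = 13, A[1][1] + B[1][2] = -4 + 5 = 1, A[1][2] + B[2][2] = 6 + -2 = 4) = 1 (attained at k = 1)
  C[2][0] = min over k of (A[2][0] + B[0][0] = -1 + 1 = 0, A[2][1] + B[1][0] = -1 + 5 = 4, A[2][2] + B[2][0] = -2 + 6 = 4) = 0 (attained at k = 0)
  C[2][1] = min over k of (A[2][0] + B[0][1] = -1 + -4 = -5, A[2][1] + B[1][1] = -1 + -3 = -4, A[2][2] + B[2][1] = -2 + 5 = 3) = -5 (attained at k = 0)
  C[2][2] = min over k of (A[2][0] + B[0][2] = -1 + 7 = 6, A[2][1] + B[1][2] = -1 + 5 = 4, A[2][2] + B[2][2] = -2 + -2 = -4) = -4 (attained at k = 2)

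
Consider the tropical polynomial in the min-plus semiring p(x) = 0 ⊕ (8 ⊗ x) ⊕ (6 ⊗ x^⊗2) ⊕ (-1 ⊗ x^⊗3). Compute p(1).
p(1) = 0

A tropical monomial a ⊗ x^⊗i evaluates to a + i · x. Evaluating each term at x = 1:
  Term 0 contributes 0 + 0 · 1 = 0
  Term 1 contributes 8 + 1 · 1 = 9
  Term 2 contributes 6 + 2 · 1 = 8
  Term 3 contributes -1 + 3 · 1 = 2
p(1) = ⊕ of these = min[0, 9, 8, 2] = 0.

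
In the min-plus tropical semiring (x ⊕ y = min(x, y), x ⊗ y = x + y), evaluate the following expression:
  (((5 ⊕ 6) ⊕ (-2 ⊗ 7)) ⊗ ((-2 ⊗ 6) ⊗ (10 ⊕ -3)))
(((5 ⊕ 6) ⊕ (-2 ⊗ 7)) ⊗ ((-2 ⊗ 6) ⊗ (10 ⊕ -3))) = 6

Expand innermost to outermost. Recall ⊕ takes the minimum of its arguments and ⊗ takes their sum. Working out the expression (((5 ⊕ 6) ⊕ (-2 ⊗ 7)) ⊗ ((-2 ⊗ 6) ⊗ (10 ⊕ -3))) gives 6.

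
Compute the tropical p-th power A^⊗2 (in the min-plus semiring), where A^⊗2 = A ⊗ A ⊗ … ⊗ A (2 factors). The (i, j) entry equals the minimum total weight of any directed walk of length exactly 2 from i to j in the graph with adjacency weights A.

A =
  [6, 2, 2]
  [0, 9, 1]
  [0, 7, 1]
A^⊗2 =
  [2, 8, 3]
  [1, 2, 2]
  [1, 2, 2]

Each entry (A^⊗2)_ij equals the minimum over all length-2 walks i = v_0 → v_1 → … → v_2 = j of Σ_t A[v_t][v_{t+1}]. For example, for (i, j) = (0, 2) we minimise over 3 possible intermediate vertex sequences; the minimum is 3, attained along the walk 0 → 1 → 2.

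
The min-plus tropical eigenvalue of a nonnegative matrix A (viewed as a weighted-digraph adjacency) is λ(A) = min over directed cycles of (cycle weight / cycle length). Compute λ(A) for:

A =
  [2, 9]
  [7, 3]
λ(A) = 2

Enumerate directed cycles and compute their means (weight / length). Sample:
  cycle 0 → 0: weight = 2, length = 1, mean = 2/1 ≈ 2.000
  cycle 1 → 1: weight = 3, length = 1, mean = 3/1 ≈ 3.000
  cycle 0 → 1 → 0: weight = 16, length = 2, mean = 16/2 ≈ 8.000
  cycle 1 → 0 → 1: weight = 16, length = 2, mean = 16/2 ≈ 8.000
Minimum mean = 2.000, attained e.g. along the cycle 0 → 0 with weight 2 and length 1. So λ(A) = 2/1 = 2.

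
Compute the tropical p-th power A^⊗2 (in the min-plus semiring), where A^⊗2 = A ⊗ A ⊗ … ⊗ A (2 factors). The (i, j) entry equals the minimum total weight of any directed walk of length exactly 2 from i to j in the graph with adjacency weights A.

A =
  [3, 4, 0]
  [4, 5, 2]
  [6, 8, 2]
A^⊗2 =
  [6, 7, 2]
  [7, 8, 4]
  [8, 10, 4]

Each entry (A^⊗2)_ij equals the minimum over all length-2 walks i = v_0 → v_1 → … → v_2 = j of Σ_t A[v_t][v_{t+1}]. For example, for (i, j) = (0, 2) we minimise over 3 possible intermediate vertex sequences; the minimum is 2, attained along the walk 0 → 2 → 2.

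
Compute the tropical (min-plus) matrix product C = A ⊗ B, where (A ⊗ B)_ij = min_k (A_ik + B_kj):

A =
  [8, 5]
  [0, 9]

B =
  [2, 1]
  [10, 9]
A ⊗ B =
  [10, 9]
  [2, 1]

Apply the min-plus product entry-by-entry:
  C[0][0] = min over k of (A[0][0] + B[0][0] = 8 + 2 = 10, A[0][1] + B[1][0] = 5 + 10 = 15) = 10 (attained at k = 0)
  C[0][1] = min over k of (A[0][0] + B[0][1] = 8 + 1 = 9, A[0][1] + B[1][1] = 5 + 9 = 14) = 9 (attained at k = 0)
  C[1][0] = min over k of (A[1][0] + B[0][0] = 0 + 2 = 2, A[1][1] + B[1][0] = 9 + 10 = 19) = 2 (attained at k = 0)
  C[1][1] = min over k of (A[1][0] + B[0][1] = 0 + 1 = 1, A[1][1] + B[1][1] = 9 + 9 = 18) = 1 (attained at k = 0)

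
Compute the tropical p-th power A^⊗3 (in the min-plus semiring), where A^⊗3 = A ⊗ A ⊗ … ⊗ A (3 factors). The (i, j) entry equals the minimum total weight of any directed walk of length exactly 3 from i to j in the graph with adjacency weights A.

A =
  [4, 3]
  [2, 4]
A^⊗3 =
  [9, 8]
  [7, 9]

Each entry (A^⊗3)_ij equals the minimum over all length-3 walks i = v_0 → v_1 → … → v_3 = j of Σ_t A[v_t][v_{t+1}]. For example, for (i, j) = (0, 1) we minimise over 4 possible intermediate vertex sequences; the minimum is 8, attained along the walk 0 → 1 → 0 → 1.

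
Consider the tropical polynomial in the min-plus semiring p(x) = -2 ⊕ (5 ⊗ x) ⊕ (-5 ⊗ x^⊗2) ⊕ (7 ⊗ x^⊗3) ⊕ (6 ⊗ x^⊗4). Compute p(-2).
p(-2) = -9

A tropical monomial a ⊗ x^⊗i evaluates to a + i · x. Evaluating each term at x = -2:
  Term 0 contributes -2 + 0 · -2 = -2
  Term 1 contributes 5 + 1 · -2 = 3
  Term 2 contributes -5 + 2 · -2 = -9
  Term 3 contributes 7 + 3 · -2 = 1
  Term 4 contributes 6 + 4 · -2 = -2
p(-2) = ⊕ of these = min[-2, 3, -9, 1, -2] = -9.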